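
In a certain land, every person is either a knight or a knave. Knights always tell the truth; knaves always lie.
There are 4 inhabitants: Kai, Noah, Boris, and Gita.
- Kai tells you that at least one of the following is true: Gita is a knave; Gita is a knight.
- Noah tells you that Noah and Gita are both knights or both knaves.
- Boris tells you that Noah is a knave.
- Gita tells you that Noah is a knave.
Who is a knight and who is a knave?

Kai is a knight, so "at least one of the following is true: Gita is a knave; Gita is a knight" must be True — and it is.
Noah is a knave; "Noah and Gita are both knights or both knaves" is false, as required.
Boris is a knight, and the claim "Noah is a knave" is indeed True.
Gita is a knight, so "Noah is a knave" must be True — and it is.

Kai is a knight, Noah is a knave, Boris is a knight, and Gita is a knight.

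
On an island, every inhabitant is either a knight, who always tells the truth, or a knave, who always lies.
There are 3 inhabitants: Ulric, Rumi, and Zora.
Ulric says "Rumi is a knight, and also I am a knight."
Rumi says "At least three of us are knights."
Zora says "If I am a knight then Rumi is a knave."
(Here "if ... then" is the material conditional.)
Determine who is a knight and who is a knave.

Ulric (knave): "Rumi is a knight, and also I am a knight" — false. ✓
Rumi is a knave; "at least three of us are knights" is false, as required.
Since Zora is a knight, "if I am a knight then Rumi is a knave" needs to be True, which holds.

Knights: Zora. Knaves: Ulric and Rumi.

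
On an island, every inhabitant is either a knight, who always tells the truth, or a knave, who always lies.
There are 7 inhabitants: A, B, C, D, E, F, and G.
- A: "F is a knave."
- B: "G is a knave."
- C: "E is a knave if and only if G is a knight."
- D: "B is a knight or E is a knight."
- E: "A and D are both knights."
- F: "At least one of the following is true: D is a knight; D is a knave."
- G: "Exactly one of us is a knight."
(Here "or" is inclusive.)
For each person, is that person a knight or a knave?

Knights: B, D, and F. Knaves: A, C, E, and G.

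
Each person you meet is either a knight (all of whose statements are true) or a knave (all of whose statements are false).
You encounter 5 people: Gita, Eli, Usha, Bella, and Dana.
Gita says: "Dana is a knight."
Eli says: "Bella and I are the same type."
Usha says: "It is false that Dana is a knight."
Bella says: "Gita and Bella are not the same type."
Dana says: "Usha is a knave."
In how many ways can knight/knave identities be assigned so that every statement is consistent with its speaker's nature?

2

Consistent assignments:
  Gita=knave, Eli=knight, Usha=knight, Bella=knight, Dana=knave
  Gita=knave, Eli=knave, Usha=knight, Bella=knight, Dana=knave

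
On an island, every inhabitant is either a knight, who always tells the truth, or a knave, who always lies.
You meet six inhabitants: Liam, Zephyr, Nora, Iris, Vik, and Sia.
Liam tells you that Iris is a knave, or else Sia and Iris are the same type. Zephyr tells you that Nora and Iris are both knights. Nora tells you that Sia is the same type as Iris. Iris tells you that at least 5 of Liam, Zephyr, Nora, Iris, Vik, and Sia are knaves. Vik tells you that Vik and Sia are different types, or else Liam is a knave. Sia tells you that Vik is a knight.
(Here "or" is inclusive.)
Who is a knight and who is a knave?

Knights: Liam and Nora. Knaves: Zephyr, Iris, Vik, and Sia.

Liam (knight): "Iris is a knave, or else Sia and Iris are the same type" — True. ✓
Zephyr is a knave, so "Nora and Iris are both knights" must be False — and it is.
Nora (knight): "Sia is the same type as Iris" — True. ✓
As a knave, Iris's statement "at least 5 of Liam, Zephyr, Nora, Iris, Vik, and Sia are knaves" should be False; it is.
Vik is a knave; "Vik and Sia are different types, or else Liam is a knave" is False, as required.
Sia is a knave, so "Vik is a knight" must be False — and it is.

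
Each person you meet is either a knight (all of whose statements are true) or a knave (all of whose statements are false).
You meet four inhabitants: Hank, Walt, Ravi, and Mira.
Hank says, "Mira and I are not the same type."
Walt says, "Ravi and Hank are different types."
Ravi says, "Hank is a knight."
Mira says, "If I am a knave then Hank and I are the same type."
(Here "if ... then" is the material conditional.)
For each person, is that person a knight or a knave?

Hank is a knight, Walt is a knave, Ravi is a knight, and Mira is a knave.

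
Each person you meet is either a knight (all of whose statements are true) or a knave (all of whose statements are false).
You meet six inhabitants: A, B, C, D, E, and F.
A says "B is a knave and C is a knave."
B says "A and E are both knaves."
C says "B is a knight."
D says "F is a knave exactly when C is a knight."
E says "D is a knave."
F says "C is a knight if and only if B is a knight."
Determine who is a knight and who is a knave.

A is a knight, B is a knave, C is a knave, D is a knight, E is a knave, and F is a knight.

A is a knight, so "B is a knave and C is a knave" must be true — and it is.
As a knave, B's statement "A and E are both knaves" should be False; it is.
C is a knave; "B is a knight" is False, as required.
D is a knight, and the claim "F is a knave exactly when C is a knight" is indeed true.
Since E is a knave, "D is a knave" needs to be False, which holds.
Since F is a knight, "C is a knight if and only if B is a knight" needs to be true, which holds.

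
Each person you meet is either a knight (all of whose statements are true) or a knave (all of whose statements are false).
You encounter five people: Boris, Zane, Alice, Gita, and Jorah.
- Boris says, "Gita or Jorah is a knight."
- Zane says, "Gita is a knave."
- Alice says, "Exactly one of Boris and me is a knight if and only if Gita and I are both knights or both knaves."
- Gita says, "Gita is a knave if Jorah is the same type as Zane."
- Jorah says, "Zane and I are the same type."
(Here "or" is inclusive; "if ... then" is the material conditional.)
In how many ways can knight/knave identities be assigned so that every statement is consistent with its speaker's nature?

0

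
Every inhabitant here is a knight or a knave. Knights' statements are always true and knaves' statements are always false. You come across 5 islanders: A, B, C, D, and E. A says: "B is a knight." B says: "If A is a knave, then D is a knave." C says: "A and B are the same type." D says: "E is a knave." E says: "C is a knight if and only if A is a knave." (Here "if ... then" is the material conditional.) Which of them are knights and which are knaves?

A is a knight; "B is a knight" is True, as required.
B (knight): "if A is a knave, then D is a knave" — True. ✓
C is a knight, so "A and B are the same type" must be True — and it is.
D is a knight; "E is a knave" is True, as required.
E is a knave, so "C is a knight if and only if A is a knave" must be false — and it is.

A is a knight, B is a knight, C is a knight, D is a knight, and E is a knave.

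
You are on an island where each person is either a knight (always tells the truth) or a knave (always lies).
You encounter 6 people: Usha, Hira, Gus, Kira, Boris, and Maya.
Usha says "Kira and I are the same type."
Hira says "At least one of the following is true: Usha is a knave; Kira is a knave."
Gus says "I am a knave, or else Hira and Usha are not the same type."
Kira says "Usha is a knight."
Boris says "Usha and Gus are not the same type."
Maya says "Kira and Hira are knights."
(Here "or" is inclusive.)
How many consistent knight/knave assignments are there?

Consistent assignments:
  Usha=knight, Hira=knave, Gus=knight, Kira=knight, Boris=knave, Maya=knave

1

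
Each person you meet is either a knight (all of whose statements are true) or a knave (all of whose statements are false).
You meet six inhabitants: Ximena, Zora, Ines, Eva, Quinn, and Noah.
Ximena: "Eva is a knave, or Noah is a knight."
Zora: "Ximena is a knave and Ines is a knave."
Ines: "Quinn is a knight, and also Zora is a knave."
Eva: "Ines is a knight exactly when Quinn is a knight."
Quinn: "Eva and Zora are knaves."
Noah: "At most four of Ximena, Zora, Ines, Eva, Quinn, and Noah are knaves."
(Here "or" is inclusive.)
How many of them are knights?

3

The unique consistent assignment is Ximena=knight, Zora=knave, Ines=knave, Eva=knight, Quinn=knave, Noah=knight.
That has 3 knights.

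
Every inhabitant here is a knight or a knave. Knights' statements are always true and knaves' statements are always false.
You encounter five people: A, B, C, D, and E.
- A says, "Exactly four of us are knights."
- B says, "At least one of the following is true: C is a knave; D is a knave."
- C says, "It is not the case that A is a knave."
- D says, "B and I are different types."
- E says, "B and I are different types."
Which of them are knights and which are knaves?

A is a knight, and the claim "exactly four of us are knights" is indeed true.
B is a knave; "at least one of the following is true: C is a knave; D is a knave" is false, as required.
C (knight): "it is not the case that A is a knave" — true. ✓
D (knight): "B and I are different types" — true. ✓
As a knight, E's statement "B and I are different types" should be true; it is.

A is a knight, B is a knave, C is a knight, D is a knight, and E is a knight.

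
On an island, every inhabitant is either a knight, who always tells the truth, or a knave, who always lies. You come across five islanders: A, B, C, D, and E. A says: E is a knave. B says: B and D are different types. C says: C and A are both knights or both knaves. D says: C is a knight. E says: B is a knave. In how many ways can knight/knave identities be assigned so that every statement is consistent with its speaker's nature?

1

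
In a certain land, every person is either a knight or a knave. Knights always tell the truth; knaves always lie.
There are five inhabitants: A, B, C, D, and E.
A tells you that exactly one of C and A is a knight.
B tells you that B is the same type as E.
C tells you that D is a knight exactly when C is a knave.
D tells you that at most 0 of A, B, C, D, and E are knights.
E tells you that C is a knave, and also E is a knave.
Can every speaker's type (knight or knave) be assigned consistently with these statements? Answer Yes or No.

No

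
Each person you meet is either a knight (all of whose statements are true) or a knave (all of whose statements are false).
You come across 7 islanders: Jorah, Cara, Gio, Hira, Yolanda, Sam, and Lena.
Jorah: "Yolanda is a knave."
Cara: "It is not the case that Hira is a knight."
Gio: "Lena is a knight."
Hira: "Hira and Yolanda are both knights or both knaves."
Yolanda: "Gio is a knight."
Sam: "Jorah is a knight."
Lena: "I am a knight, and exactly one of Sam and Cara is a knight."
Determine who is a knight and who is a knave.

Jorah is a knave, Cara is a knight, Gio is a knight, Hira is a knave, Yolanda is a knight, Sam is a knave, and Lena is a knight.

Since Jorah is a knave, "Yolanda is a knave" needs to be false, which holds.
Cara (knight): "it is not the case that Hira is a knight" — true. ✓
Since Gio is a knight, "Lena is a knight" needs to be true, which holds.
Hira is a knave, and the claim "Hira and Yolanda are both knights or both knaves" is indeed false.
Yolanda is a knight, and the claim "Gio is a knight" is indeed true.
Since Sam is a knave, "Jorah is a knight" needs to be false, which holds.
Lena is a knight, and the claim "I am a knight, and exactly one of Sam and Cara is a knight" is indeed true.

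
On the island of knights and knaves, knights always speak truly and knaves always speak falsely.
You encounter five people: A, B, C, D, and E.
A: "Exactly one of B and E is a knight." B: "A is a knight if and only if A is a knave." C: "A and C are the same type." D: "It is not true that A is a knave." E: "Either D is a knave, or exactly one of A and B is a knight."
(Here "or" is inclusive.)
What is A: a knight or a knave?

A is a knight.

Consistent assignments: {A=knight, B=knave, C=knight, D=knight, E=knight}; {A=knight, B=knave, C=knave, D=knight, E=knight}
In every consistent assignment, A is a knight.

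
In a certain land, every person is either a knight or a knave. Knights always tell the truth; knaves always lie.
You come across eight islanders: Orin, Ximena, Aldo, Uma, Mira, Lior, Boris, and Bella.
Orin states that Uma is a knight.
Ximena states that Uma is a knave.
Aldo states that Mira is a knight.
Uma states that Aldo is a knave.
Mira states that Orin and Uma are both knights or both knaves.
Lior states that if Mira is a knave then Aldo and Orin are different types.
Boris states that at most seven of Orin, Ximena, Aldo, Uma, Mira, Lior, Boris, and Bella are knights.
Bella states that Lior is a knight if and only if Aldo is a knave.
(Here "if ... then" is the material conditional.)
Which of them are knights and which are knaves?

Since Orin is a knave, "Uma is a knight" needs to be False, which holds.
Ximena is a knight, so "Uma is a knave" must be True — and it is.
Aldo is a knight; "Mira is a knight" is True, as required.
As a knave, Uma's statement "Aldo is a knave" should be False; it is.
Mira is a knight, so "Orin and Uma are both knights or both knaves" must be True — and it is.
As a knight, Lior's statement "if Mira is a knave then Aldo and Orin are different types" should be True; it is.
Boris is a knight; "at most seven of Orin, Ximena, Aldo, Uma, Mira, Lior, Boris, and Bella are knights" is True, as required.
Bella is a knave; "Lior is a knight if and only if Aldo is a knave" is False, as required.

Orin is a knave, Ximena is a knight, Aldo is a knight, Uma is a knave, Mira is a knight, Lior is a knight, Boris is a knight, and Bella is a knave.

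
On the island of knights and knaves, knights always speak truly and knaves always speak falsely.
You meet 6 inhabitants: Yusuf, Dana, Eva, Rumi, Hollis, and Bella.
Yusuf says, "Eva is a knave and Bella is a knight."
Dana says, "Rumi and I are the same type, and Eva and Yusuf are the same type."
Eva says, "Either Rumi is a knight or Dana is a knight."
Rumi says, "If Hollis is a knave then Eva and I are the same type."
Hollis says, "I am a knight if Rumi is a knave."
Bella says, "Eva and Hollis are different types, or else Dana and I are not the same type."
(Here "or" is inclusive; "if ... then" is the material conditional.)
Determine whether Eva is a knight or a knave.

Eva is a knight.

Consistent assignments: {Yusuf=knave, Dana=knave, Eva=knight, Rumi=knight, Hollis=knight, Bella=knight}; {Yusuf=knave, Dana=knave, Eva=knight, Rumi=knight, Hollis=knight, Bella=knave}
In every consistent assignment, Eva is a knight.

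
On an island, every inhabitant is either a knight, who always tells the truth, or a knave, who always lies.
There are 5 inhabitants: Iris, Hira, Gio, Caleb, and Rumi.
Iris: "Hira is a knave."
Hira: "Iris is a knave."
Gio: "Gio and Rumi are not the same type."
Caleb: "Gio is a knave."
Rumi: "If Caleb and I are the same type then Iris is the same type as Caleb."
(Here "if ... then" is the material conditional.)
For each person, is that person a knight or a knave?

Knights: Iris and Gio. Knaves: Hira, Caleb, and Rumi.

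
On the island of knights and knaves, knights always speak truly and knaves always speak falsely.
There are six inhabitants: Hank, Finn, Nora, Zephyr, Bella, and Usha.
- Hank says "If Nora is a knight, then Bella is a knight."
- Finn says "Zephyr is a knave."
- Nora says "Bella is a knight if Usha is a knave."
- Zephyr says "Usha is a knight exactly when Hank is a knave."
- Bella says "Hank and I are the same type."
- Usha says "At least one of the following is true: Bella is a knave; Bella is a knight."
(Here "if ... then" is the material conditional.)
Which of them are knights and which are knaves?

Hank (knight): "if Nora is a knight, then Bella is a knight" — True. ✓
As a knight, Finn's statement "Zephyr is a knave" should be True; it is.
Nora is a knight; "Bella is a knight if Usha is a knave" is True, as required.
Zephyr is a knave; "Usha is a knight exactly when Hank is a knave" is false, as required.
Bella is a knight, and the claim "Hank and I are the same type" is indeed True.
Usha (knight): "at least one of the following is true: Bella is a knave; Bella is a knight" — True. ✓

Knights: Hank, Finn, Nora, Bella, and Usha. Knaves: Zephyr.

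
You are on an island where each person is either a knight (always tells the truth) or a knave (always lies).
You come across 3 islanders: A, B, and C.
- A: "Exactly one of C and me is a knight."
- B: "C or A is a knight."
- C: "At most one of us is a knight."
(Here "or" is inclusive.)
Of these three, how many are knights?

2

The unique consistent assignment is A=knight, B=knight, C=knave.
That has 2 knights.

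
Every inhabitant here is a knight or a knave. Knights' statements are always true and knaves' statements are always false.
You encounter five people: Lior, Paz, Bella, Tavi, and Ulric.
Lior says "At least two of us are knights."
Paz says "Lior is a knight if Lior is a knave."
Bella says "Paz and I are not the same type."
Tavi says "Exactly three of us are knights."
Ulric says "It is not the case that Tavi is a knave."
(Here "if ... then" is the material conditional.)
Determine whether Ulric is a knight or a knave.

Consistent assignments: {Lior=knave, Paz=knave, Bella=knight, Tavi=knave, Ulric=knave}; {Lior=knave, Paz=knave, Bella=knave, Tavi=knave, Ulric=knave}
In every consistent assignment, Ulric is a knave.

Ulric is a knave.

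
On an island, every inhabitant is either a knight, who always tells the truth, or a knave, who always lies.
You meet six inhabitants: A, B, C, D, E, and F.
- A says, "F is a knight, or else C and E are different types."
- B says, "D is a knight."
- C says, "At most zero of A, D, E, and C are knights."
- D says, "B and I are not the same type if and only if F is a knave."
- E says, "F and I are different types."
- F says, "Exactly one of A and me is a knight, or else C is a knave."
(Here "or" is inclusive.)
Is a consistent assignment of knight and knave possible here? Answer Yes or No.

No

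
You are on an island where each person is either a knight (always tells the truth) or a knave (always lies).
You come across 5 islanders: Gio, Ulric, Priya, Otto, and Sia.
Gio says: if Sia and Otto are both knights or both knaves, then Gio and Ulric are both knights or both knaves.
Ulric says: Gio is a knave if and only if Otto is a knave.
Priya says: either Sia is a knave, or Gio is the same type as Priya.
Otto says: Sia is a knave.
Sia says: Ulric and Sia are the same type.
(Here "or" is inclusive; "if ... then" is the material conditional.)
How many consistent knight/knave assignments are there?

1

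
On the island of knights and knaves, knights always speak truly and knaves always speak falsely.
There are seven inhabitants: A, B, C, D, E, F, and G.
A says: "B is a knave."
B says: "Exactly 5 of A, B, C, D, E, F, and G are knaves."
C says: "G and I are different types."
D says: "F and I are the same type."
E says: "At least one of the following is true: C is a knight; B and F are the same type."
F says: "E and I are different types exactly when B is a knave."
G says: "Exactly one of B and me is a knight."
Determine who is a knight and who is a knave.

A is a knight, B is a knave, C is a knave, D is a knight, E is a knave, F is a knight, and G is a knave.

As a knight, A's statement "B is a knave" should be True; it is.
B is a knave, and the claim "exactly 5 of A, B, C, D, E, F, and G are knaves" is indeed False.
As a knave, C's statement "G and I are different types" should be False; it is.
D is a knight; "F and I are the same type" is True, as required.
E (knave): "at least one of the following is true: C is a knight; B and F are the same type" — False. ✓
F is a knight; "E and I are different types exactly when B is a knave" is True, as required.
As a knave, G's statement "exactly one of B and me is a knight" should be False; it is.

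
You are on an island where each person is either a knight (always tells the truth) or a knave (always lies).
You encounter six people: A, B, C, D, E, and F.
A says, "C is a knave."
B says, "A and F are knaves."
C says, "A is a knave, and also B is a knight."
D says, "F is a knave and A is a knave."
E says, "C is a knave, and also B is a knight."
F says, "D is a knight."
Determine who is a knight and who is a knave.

A is a knight, B is a knave, C is a knave, D is a knave, E is a knave, and F is a knave.

A is a knight, so "C is a knave" must be true — and it is.
B is a knave; "A and F are knaves" is False, as required.
C is a knave, and the claim "A is a knave, and also B is a knight" is indeed False.
Since D is a knave, "F is a knave and A is a knave" needs to be False, which holds.
E is a knave, so "C is a knave, and also B is a knight" must be False — and it is.
Since F is a knave, "D is a knight" needs to be False, which holds.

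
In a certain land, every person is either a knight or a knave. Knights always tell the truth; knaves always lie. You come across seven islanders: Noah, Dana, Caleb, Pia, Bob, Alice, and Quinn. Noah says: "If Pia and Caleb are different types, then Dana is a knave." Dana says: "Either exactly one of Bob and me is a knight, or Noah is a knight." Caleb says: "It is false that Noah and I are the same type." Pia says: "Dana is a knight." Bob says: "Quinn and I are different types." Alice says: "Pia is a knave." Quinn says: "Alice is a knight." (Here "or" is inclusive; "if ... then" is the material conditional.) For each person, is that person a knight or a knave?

Knights: Dana and Pia. Knaves: Noah, Caleb, Bob, Alice, and Quinn.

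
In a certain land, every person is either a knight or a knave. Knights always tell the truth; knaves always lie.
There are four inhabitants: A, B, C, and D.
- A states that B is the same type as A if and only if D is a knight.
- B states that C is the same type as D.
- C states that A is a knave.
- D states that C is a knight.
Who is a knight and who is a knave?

A (knave): "B is the same type as A if and only if D is a knight" — false. ✓
Since B is a knight, "C is the same type as D" needs to be True, which holds.
C is a knight, and the claim "A is a knave" is indeed True.
Since D is a knight, "C is a knight" needs to be True, which holds.

A is a knave, B is a knight, C is a knight, and D is a knight.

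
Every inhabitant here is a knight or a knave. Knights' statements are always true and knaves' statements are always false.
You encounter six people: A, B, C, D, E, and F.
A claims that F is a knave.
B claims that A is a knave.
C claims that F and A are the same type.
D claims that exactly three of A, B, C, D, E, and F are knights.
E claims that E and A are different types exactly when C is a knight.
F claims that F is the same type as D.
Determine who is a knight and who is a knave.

A (knight): "F is a knave" — true. ✓
Since B is a knave, "A is a knave" needs to be false, which holds.
C is a knave, so "F and A are the same type" must be false — and it is.
D is a knight, and the claim "exactly three of A, B, C, D, E, and F are knights" is indeed true.
Since E is a knight, "E and A are different types exactly when C is a knight" needs to be true, which holds.
F is a knave, and the claim "F is the same type as D" is indeed false.

Knights: A, D, and E. Knaves: B, C, and F.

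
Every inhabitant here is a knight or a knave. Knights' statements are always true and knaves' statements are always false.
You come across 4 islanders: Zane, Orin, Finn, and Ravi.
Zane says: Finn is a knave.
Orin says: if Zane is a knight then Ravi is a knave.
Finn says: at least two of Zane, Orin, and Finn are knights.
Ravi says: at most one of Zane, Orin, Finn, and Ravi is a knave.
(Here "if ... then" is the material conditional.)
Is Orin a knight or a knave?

Orin is a knight.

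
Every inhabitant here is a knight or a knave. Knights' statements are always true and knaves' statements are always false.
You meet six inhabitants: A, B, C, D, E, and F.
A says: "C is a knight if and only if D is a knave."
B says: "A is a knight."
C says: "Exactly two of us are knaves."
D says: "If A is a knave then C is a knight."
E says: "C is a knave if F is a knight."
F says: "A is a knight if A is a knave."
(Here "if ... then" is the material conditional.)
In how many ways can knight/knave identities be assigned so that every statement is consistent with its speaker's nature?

2

Consistent assignments:
  A=knight, B=knight, C=knave, D=knight, E=knight, F=knight
  A=knave, B=knave, C=knave, D=knave, E=knight, F=knave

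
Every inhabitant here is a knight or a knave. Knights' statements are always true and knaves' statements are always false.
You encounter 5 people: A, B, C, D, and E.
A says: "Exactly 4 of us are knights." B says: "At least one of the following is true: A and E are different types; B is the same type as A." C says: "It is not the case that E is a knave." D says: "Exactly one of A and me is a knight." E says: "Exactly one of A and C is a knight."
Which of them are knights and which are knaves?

Suppose A is a knight. Then A's statement "exactly 4 of us are knights" would have to be true. Checking the 16 ways to assign the others, none is consistent with every speaker.
(For instance, with B=knight, C=knight, D=knave, E=knight, D's claim "exactly one of A and me is a knight" comes out true where it would need to be false.)
So A must be a knave, making "exactly 4 of us are knights" false. Taking A=knave, B=knight, C=knight, D=knave, E=knight, each remaining statement checks out:
  B (knight): "at least one of the following is true: A and E are different types; B is the same type as A" — true. ✓
  C (knight): "it is not the case that E is a knave" — true. ✓
  D (knave): "exactly one of A and me is a knight" — false. ✓
  E (knight): "exactly one of A and C is a knight" — true. ✓
This is the unique consistent assignment.

A is a knave, B is a knight, C is a knight, D is a knave, and E is a knight.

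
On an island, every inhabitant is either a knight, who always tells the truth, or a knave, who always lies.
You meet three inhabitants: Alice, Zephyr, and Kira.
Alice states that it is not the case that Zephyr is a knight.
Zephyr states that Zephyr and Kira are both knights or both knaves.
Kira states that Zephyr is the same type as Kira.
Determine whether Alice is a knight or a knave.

Consistent assignments: {Alice=knave, Zephyr=knight, Kira=knight}
In every consistent assignment, Alice is a knave.

Alice is a knave.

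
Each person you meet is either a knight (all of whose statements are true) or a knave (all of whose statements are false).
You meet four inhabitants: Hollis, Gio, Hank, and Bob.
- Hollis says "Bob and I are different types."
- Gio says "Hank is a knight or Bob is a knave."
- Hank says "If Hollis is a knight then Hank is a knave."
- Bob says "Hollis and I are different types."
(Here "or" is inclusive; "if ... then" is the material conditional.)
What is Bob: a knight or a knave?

Bob is a knave.

Consistent assignments: {Hollis=knave, Gio=knight, Hank=knight, Bob=knave}
In every consistent assignment, Bob is a knave.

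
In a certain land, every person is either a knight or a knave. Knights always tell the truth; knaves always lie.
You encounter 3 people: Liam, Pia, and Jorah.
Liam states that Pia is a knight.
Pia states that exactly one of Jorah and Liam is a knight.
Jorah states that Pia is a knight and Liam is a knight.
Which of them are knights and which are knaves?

Liam is a knave, Pia is a knave, and Jorah is a knave.

Liam (knave): "Pia is a knight" — False. ✓
As a knave, Pia's statement "exactly one of Jorah and Liam is a knight" should be False; it is.
Jorah (knave): "Pia is a knight and Liam is a knight" — False. ✓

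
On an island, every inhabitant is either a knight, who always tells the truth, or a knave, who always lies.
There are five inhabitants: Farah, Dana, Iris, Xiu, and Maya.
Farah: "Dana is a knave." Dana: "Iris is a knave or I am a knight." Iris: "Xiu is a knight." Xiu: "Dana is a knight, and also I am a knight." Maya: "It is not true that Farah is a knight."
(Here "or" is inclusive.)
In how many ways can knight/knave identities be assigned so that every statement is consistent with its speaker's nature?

2

Consistent assignments:
  Farah=knave, Dana=knight, Iris=knight, Xiu=knight, Maya=knight
  Farah=knave, Dana=knight, Iris=knave, Xiu=knave, Maya=knight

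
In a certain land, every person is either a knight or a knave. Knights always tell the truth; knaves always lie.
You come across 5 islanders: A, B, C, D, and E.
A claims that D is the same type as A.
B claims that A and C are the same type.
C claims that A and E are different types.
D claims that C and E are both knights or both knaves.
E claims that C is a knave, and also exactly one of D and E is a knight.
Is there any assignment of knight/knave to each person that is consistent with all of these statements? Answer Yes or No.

Checking all 32 assignments, each has at least one speaker whose statement's truth value contradicts their type.

No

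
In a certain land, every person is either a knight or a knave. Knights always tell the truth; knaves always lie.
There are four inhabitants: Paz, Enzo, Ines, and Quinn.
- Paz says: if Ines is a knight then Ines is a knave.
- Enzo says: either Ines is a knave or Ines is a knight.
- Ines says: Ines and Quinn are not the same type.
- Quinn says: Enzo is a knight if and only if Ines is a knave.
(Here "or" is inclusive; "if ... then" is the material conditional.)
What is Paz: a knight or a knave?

Paz is a knave.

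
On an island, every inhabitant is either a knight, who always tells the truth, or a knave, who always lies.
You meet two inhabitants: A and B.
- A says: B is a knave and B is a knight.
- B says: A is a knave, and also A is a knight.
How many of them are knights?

0

The unique consistent assignment is A=knave, B=knave.
That has 0 knights.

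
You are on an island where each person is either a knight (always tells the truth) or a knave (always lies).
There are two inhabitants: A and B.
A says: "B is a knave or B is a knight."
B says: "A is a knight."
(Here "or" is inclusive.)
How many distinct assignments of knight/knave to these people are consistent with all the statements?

1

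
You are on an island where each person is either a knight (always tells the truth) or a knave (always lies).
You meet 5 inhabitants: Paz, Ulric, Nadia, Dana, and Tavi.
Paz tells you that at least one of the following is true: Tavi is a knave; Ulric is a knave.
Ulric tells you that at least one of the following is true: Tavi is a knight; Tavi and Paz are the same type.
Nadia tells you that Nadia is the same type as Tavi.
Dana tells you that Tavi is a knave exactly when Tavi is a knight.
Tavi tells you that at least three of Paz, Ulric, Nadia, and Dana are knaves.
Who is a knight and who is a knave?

Paz is a knave, Ulric is a knight, Nadia is a knave, Dana is a knave, and Tavi is a knight.

Suppose Paz is a knight. Then Paz's statement "at least one of the following is true: Tavi is a knave; Ulric is a knave" would have to be true. Checking the 16 ways to assign the others, none is consistent with every speaker.
(For instance, with Ulric=knight, Nadia=knave, Dana=knave, Tavi=knight, Paz's claim "at least one of the following is true: Tavi is a knave; Ulric is a knave" comes out false where it would need to be true.)
So Paz must be a knave, making "at least one of the following is true: Tavi is a knave; Ulric is a knave" false. Taking Paz=knave, Ulric=knight, Nadia=knave, Dana=knave, Tavi=knight, each remaining statement checks out:
  Ulric (knight): "at least one of the following is true: Tavi is a knight; Tavi and Paz are the same type" — true. ✓
  Nadia (knave): "Nadia is the same type as Tavi" — false. ✓
  Dana (knave): "Tavi is a knave exactly when Tavi is a knight" — false. ✓
  Tavi (knight): "at least three of Paz, Ulric, Nadia, and Dana are knaves" — true. ✓
This is the unique consistent assignment.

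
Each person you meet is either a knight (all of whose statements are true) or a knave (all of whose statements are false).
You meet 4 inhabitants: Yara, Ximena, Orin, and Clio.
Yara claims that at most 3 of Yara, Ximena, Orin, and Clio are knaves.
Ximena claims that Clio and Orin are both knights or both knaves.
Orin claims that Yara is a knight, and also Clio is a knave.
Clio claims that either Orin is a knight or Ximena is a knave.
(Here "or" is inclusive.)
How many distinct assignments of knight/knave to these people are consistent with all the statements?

Consistent assignments:
  Yara=knight, Ximena=knave, Orin=knave, Clio=knight

1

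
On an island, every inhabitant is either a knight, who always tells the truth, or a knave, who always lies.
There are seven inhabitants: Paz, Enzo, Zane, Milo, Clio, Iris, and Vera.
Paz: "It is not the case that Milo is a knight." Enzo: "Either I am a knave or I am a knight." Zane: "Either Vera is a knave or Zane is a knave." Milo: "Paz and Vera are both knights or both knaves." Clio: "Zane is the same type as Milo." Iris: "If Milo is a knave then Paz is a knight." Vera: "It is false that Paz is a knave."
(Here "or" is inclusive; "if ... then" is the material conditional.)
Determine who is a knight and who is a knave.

Paz is a knave, Enzo is a knight, Zane is a knight, Milo is a knight, Clio is a knight, Iris is a knight, and Vera is a knave.

Paz is a knave, and the claim "it is not the case that Milo is a knight" is indeed false.
Enzo is a knight; "either I am a knave or I am a knight" is True, as required.
As a knight, Zane's statement "either Vera is a knave or Zane is a knave" should be True; it is.
As a knight, Milo's statement "Paz and Vera are both knights or both knaves" should be True; it is.
Clio is a knight, so "Zane is the same type as Milo" must be True — and it is.
As a knight, Iris's statement "if Milo is a knave then Paz is a knight" should be True; it is.
Since Vera is a knave, "it is false that Paz is a knave" needs to be false, which holds.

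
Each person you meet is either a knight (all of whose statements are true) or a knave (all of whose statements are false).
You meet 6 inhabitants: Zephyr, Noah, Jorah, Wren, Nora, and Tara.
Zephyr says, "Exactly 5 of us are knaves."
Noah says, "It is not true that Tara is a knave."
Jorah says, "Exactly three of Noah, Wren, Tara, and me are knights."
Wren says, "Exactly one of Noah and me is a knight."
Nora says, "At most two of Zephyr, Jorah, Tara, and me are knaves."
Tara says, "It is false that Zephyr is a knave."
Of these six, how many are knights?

The unique consistent assignment is Zephyr=knave, Noah=knave, Jorah=knave, Wren=knave, Nora=knave, Tara=knave.
That has 0 knights.

0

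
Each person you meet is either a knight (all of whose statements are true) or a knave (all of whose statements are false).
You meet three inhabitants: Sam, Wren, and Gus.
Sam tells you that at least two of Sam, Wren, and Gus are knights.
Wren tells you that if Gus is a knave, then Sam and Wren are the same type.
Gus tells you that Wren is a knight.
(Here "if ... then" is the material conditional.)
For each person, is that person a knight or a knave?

Suppose Sam is a knave. Then Sam's statement "at least two of Sam, Wren, and Gus are knights" would have to be false. Checking the 4 ways to assign the others, none is consistent with every speaker.
(For instance, with Wren=knight, Gus=knight, Sam's claim "at least two of Sam, Wren, and Gus are knights" comes out true where it would need to be false.)
So Sam must be a knight, making "at least two of Sam, Wren, and Gus are knights" true. Taking Sam=knight, Wren=knight, Gus=knight, each remaining statement checks out:
  Wren (knight): "if Gus is a knave, then Sam and Wren are the same type" — true. ✓
  Gus (knight): "Wren is a knight" — true. ✓
This is the unique consistent assignment.

Sam is a knight, Wren is a knight, and Gus is a knight.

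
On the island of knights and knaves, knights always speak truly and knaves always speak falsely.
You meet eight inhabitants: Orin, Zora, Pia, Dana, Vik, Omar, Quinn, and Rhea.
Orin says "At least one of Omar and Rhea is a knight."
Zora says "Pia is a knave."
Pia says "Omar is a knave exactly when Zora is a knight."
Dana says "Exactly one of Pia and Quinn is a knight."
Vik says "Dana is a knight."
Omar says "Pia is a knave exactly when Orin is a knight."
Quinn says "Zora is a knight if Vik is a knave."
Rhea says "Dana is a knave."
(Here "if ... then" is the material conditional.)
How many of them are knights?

The unique consistent assignment is Orin=knight, Zora=knight, Pia=knave, Dana=knight, Vik=knight, Omar=knight, Quinn=knight, Rhea=knave.
That has 6 knights.

6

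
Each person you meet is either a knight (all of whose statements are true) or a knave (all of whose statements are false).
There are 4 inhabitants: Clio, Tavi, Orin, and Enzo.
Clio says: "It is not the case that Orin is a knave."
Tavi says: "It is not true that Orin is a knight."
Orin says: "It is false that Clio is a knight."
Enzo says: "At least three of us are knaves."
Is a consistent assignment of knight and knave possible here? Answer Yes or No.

No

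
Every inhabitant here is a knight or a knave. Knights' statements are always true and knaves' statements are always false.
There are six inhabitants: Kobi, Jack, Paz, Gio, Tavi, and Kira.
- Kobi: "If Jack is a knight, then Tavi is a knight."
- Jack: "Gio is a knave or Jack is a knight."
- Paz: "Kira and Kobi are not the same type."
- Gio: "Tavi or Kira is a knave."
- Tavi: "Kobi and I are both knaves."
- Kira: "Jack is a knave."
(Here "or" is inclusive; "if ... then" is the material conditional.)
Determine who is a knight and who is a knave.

Kobi is a knight, Jack is a knave, Paz is a knave, Gio is a knight, Tavi is a knave, and Kira is a knight.

Kobi is a knight; "if Jack is a knight, then Tavi is a knight" is true, as required.
Since Jack is a knave, "Gio is a knave or Jack is a knight" needs to be False, which holds.
Paz is a knave, so "Kira and Kobi are not the same type" must be False — and it is.
Gio is a knight, so "Tavi or Kira is a knave" must be true — and it is.
Tavi (knave): "Kobi and I are both knaves" — False. ✓
Since Kira is a knight, "Jack is a knave" needs to be true, which holds.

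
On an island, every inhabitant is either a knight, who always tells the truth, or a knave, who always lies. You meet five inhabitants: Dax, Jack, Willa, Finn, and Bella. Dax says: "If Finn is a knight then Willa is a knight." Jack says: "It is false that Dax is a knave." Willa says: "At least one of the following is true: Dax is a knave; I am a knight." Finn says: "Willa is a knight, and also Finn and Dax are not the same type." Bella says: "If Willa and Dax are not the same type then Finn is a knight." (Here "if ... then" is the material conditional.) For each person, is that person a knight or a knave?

Dax is a knight, Jack is a knight, Willa is a knave, Finn is a knave, and Bella is a knave.

Since Dax is a knight, "if Finn is a knight then Willa is a knight" needs to be true, which holds.
Jack is a knight, and the claim "it is false that Dax is a knave" is indeed true.
As a knave, Willa's statement "at least one of the following is true: Dax is a knave; I am a knight" should be false; it is.
As a knave, Finn's statement "Willa is a knight, and also Finn and Dax are not the same type" should be false; it is.
Since Bella is a knave, "if Willa and Dax are not the same type then Finn is a knight" needs to be false, which holds.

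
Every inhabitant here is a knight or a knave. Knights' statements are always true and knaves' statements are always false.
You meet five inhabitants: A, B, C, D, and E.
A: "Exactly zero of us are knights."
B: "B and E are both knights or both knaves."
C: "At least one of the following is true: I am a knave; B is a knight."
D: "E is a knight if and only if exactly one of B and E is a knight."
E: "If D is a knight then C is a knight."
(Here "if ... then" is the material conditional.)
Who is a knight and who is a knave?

Suppose A is a knight. Then A's statement "exactly zero of us are knights" would have to be true. Checking the 16 ways to assign the others, none is consistent with every speaker.
(For instance, with B=knight, C=knight, D=knave, E=knight, A's claim "exactly zero of us are knights" comes out false where it would need to be true.)
So A must be a knave, making "exactly zero of us are knights" false. Taking A=knave, B=knight, C=knight, D=knave, E=knight, each remaining statement checks out:
  B (knight): "B and E are both knights or both knaves" — true. ✓
  C (knight): "at least one of the following is true: I am a knave; B is a knight" — true. ✓
  D (knave): "E is a knight if and only if exactly one of B and E is a knight" — false. ✓
  E (knight): "if D is a knight then C is a knight" — true. ✓
This is the unique consistent assignment.

A is a knave, B is a knight, C is a knight, D is a knave, and E is a knight.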